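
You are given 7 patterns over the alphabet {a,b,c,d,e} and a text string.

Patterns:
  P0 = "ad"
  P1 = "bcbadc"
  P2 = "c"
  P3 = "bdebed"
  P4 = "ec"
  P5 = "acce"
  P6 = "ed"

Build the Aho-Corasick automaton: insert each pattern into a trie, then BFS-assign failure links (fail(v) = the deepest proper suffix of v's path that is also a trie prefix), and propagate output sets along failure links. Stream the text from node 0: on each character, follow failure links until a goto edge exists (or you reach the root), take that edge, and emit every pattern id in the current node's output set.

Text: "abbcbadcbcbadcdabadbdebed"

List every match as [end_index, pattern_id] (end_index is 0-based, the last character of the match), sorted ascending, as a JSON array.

Construct AC machine:
Trie (insert patterns):
  0='ε' goto a→1 b→3 c→9 e→15
  1='a' goto c→17 d→2
  2='ad' goto ·  ←P0
  3='b' goto c→4 d→10
  4='bc' goto b→5
  5='bcb' goto a→6
  6='bcba' goto d→7
  7='bcbad' goto c→8
  8='bcbadc' goto ·  ←P1
  9='c' goto ·  ←P2
  10='bd' goto e→11
  11='bde' goto b→12
  12='bdeb' goto e→13
  13='bdebe' goto d→14
  14='bdebed' goto ·  ←P3
  15='e' goto c→16 d→20
  16='ec' goto ·  ←P4
  17='ac' goto c→18
  18='acc' goto e→19
  19='acce' goto ·  ←P5
  20='ed' goto ·  ←P6

BFS fail/out derivation:
  fail(1) 'a': from fail(0)=0 chase 'a': 0 ⇒ 0;  out=∅∪out(0)=∅
  fail(3) 'b': from fail(0)=0 chase 'b': 0 ⇒ 0;  out=∅∪out(0)=∅
  fail(9) 'c': from fail(0)=0 chase 'c': 0 ⇒ 0;  out={2}∪out(0)={2}
  fail(15) 'e': from fail(0)=0 chase 'e': 0 ⇒ 0;  out=∅∪out(0)=∅
  fail(2) 'ad': from fail(1)=0 chase 'd': 0 ⇒ 0;  out={0}∪out(0)={0}
  fail(4) 'bc': from fail(3)=0 chase 'c': 0 ⇒ 9;  out=∅∪out(9)={2}
  fail(10) 'bd': from fail(3)=0 chase 'd': 0 ⇒ 0;  out=∅∪out(0)=∅
  fail(16) 'ec': from fail(15)=0 chase 'c': 0 ⇒ 9;  out={4}∪out(9)={2,4}
  fail(17) 'ac': from fail(1)=0 chase 'c': 0 ⇒ 9;  out=∅∪out(9)={2}
  fail(20) 'ed': from fail(15)=0 chase 'd': 0 ⇒ 0;  out={6}∪out(0)={6}
  fail(5) 'bcb': from fail(4)=9 chase 'b': 9→0 ⇒ 3;  out=∅∪out(3)=∅
  fail(11) 'bde': from fail(10)=0 chase 'e': 0 ⇒ 15;  out=∅∪out(15)=∅
  fail(18) 'acc': from fail(17)=9 chase 'c': 9→0 ⇒ 9;  out=∅∪out(9)={2}
  fail(6) 'bcba': from fail(5)=3 chase 'a': 3→0 ⇒ 1;  out=∅∪out(1)=∅
  fail(12) 'bdeb': from fail(11)=15 chase 'b': 15→0 ⇒ 3;  out=∅∪out(3)=∅
  fail(19) 'acce': from fail(18)=9 chase 'e': 9→0 ⇒ 15;  out={5}∪out(15)={5}
  fail(7) 'bcbad': from fail(6)=1 chase 'd': 1 ⇒ 2;  out=∅∪out(2)={0}
  fail(13) 'bdebe': from fail(12)=3 chase 'e': 3→0 ⇒ 15;  out=∅∪out(15)=∅
  fail(8) 'bcbadc': from fail(7)=2 chase 'c': 2→0 ⇒ 9;  out={1}∪out(9)={1,2}
  fail(14) 'bdebed': from fail(13)=15 chase 'd': 15 ⇒ 20;  out={3}∪out(20)={3,6}

Scan:
[0] read 'a'  n0⇒n1
[1] read 'b'  n1⇒n3 (fail-walked)
[2] read 'b'  n3⇒n3 (fail-walked)
[3] read 'c'  n3⇒n4  → match P2@[3:3]
[4] read 'b'  n4⇒n5
[5] read 'a'  n5⇒n6
[6] read 'd'  n6⇒n7  → match P0@[5:6]
[7] read 'c'  n7⇒n8  → match P1@[2:7],P2@[7:7]
[8] read 'b'  n8⇒n3 (fail-walked)
[9] read 'c'  n3⇒n4  → match P2@[9:9]
[10] read 'b'  n4⇒n5
[11] read 'a'  n5⇒n6
[12] read 'd'  n6⇒n7  → match P0@[11:12]
[13] read 'c'  n7⇒n8  → match P1@[8:13],P2@[13:13]
[14] read 'd'  n8⇒n0 (fail-walked)
[15] read 'a'  n0⇒n1
[16] read 'b'  n1⇒n3 (fail-walked)
[17] read 'a'  n3⇒n1 (fail-walked)
[18] read 'd'  n1⇒n2  → match P0@[17:18]
[19] read 'b'  n2⇒n3 (fail-walked)
[20] read 'd'  n3⇒n10
[21] read 'e'  n10⇒n11
[22] read 'b'  n11⇒n12
[23] read 'e'  n12⇒n13
[24] read 'd'  n13⇒n14  → match P3@[19:24],P6@[23:24]

All matches (sorted): [[3,2],[6,0],[7,1],[7,2],[9,2],[12,0],[13,1],[13,2],[18,0],[24,3],[24,6]]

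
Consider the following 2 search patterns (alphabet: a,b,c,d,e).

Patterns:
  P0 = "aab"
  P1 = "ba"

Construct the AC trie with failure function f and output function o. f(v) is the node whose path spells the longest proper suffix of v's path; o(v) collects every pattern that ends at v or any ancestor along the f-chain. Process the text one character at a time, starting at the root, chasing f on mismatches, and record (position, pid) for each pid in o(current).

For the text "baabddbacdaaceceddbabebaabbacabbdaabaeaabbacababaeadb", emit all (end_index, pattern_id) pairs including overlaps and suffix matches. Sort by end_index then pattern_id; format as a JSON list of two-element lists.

Build automaton:
Trie nodes:
  n0 'ε': a→1 b→4
  n1 'a': a→2
  n2 'aa': b→3
  n3 'aab': ·  ←P0
  n4 'b': a→5
  n5 'ba': ·  ←P1

BFS fail/out derivation:
  fail(1) 'a': from fail(0)=0 chase 'a': 0 ⇒ 0;  out=∅∪out(0)=∅
  fail(4) 'b': from fail(0)=0 chase 'b': 0 ⇒ 0;  out=∅∪out(0)=∅
  fail(2) 'aa': from fail(1)=0 chase 'a': 0 ⇒ 1;  out=∅∪out(1)=∅
  fail(5) 'ba': from fail(4)=0 chase 'a': 0 ⇒ 1;  out={1}∪out(1)={1}
  fail(3) 'aab': from fail(2)=1 chase 'b': 1→0 ⇒ 4;  out={0}∪out(4)={0}

Text stream:
[0] read 'b'  n0⇒n4
[1] read 'a'  n4⇒n5  ** P1@[0:1]
[2] read 'a'  n5⇒n2 ·f
[3] read 'b'  n2⇒n3  ** P0@[1:3]
[4] read 'd'  n3⇒n0 ·f
[5] read 'd'  n0⇒n0
[6] read 'b'  n0⇒n4
[7] read 'a'  n4⇒n5  ** P1@[6:7]
[8] read 'c'  n5⇒n0 ·f
[9] read 'd'  n0⇒n0
[10] read 'a'  n0⇒n1
[11] read 'a'  n1⇒n2
[12] read 'c'  n2⇒n0 ·f
[13] read 'e'  n0⇒n0
[14] read 'c'  n0⇒n0
[15] read 'e'  n0⇒n0
[16] read 'd'  n0⇒n0
[17] read 'd'  n0⇒n0
[18] read 'b'  n0⇒n4
[19] read 'a'  n4⇒n5  ** P1@[18:19]
[20] read 'b'  n5⇒n4 ·f
[21] read 'e'  n4⇒n0 ·f
[22] read 'b'  n0⇒n4
[23] read 'a'  n4⇒n5  ** P1@[22:23]
[24] read 'a'  n5⇒n2 ·f
[25] read 'b'  n2⇒n3  ** P0@[23:25]
[26] read 'b'  n3⇒n4 ·f
[27] read 'a'  n4⇒n5  ** P1@[26:27]
[28] read 'c'  n5⇒n0 ·f
[29] read 'a'  n0⇒n1
[30] read 'b'  n1⇒n4 ·f
[31] read 'b'  n4⇒n4 ·f
[32] read 'd'  n4⇒n0 ·f
[33] read 'a'  n0⇒n1
[34] read 'a'  n1⇒n2
[35] read 'b'  n2⇒n3  ** P0@[33:35]
[36] read 'a'  n3⇒n5 ·f  ** P1@[35:36]
[37] read 'e'  n5⇒n0 ·f
[38] read 'a'  n0⇒n1
[39] read 'a'  n1⇒n2
[40] read 'b'  n2⇒n3  ** P0@[38:40]
[41] read 'b'  n3⇒n4 ·f
[42] read 'a'  n4⇒n5  ** P1@[41:42]
[43] read 'c'  n5⇒n0 ·f
[44] read 'a'  n0⇒n1
[45] read 'b'  n1⇒n4 ·f
[46] read 'a'  n4⇒n5  ** P1@[45:46]
[47] read 'b'  n5⇒n4 ·f
[48] read 'a'  n4⇒n5  ** P1@[47:48]
[49] read 'e'  n5⇒n0 ·f
[50] read 'a'  n0⇒n1
[51] read 'd'  n1⇒n0 ·f
[52] read 'b'  n0⇒n4

Matches: [[1,1],[3,0],[7,1],[19,1],[23,1],[25,0],[27,1],[35,0],[36,1],[40,0],[42,1],[46,1],[48,1]]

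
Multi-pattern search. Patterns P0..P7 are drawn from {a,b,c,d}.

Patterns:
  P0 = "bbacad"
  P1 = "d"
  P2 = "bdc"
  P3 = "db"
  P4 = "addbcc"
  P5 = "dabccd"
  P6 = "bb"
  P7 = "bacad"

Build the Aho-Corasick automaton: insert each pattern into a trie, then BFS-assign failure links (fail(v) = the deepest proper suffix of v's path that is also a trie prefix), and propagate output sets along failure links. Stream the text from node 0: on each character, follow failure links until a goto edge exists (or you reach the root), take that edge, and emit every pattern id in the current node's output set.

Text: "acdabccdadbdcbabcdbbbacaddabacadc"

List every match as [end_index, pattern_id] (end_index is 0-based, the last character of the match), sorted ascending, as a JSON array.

Construct AC machine:
Trie (insert patterns):
  0='ε' goto a→11 b→1 d→7
  1='b' goto a→22 b→2 d→8
  2='bb' goto a→3  [P6 ends]
  3='bba' goto c→4
  4='bbac' goto a→5
  5='bbaca' goto d→6
  6='bbacad' goto ·  [P0 ends]
  7='d' goto a→17 b→10  [P1 ends]
  8='bd' goto c→9
  9='bdc' goto ·  [P2 ends]
  10='db' goto ·  [P3 ends]
  11='a' goto d→12
  12='ad' goto d→13
  13='add' goto b→14
  14='addb' goto c→15
  15='addbc' goto c→16
  16='addbcc' goto ·  [P4 ends]
  17='da' goto b→18
  18='dab' goto c→19
  19='dabc' goto c→20
  20='dabcc' goto d→21
  21='dabccd' goto ·  [P5 ends]
  22='ba' goto c→23
  23='bac' goto a→24
  24='baca' goto d→25
  25='bacad' goto ·  [P7 ends]

Failure links (BFS by depth):
  n1('b'): parent n0 fail=0; on 'b' 0 → fail=0;  out ∅∪∅=∅
  n7('d'): parent n0 fail=0; on 'd' 0 → fail=0;  out {1}∪∅={1}
  n11('a'): parent n0 fail=0; on 'a' 0 → fail=0;  out ∅∪∅=∅
  n2('bb'): parent n1 fail=0; on 'b' 0 → fail=1;  out {6}∪∅={6}
  n8('bd'): parent n1 fail=0; on 'd' 0 → fail=7;  out ∅∪{1}={1}
  n10('db'): parent n7 fail=0; on 'b' 0 → fail=1;  out {3}∪∅={3}
  n12('ad'): parent n11 fail=0; on 'd' 0 → fail=7;  out ∅∪{1}={1}
  n17('da'): parent n7 fail=0; on 'a' 0 → fail=11;  out ∅∪∅=∅
  n22('ba'): parent n1 fail=0; on 'a' 0 → fail=11;  out ∅∪∅=∅
  n3('bba'): parent n2 fail=1; on 'a' 1 → fail=22;  out ∅∪∅=∅
  n9('bdc'): parent n8 fail=7; on 'c' 7→0 → fail=0;  out {2}∪∅={2}
  n13('add'): parent n12 fail=7; on 'd' 7→0 → fail=7;  out ∅∪{1}={1}
  n18('dab'): parent n17 fail=11; on 'b' 11→0 → fail=1;  out ∅∪∅=∅
  n23('bac'): parent n22 fail=11; on 'c' 11→0 → fail=0;  out ∅∪∅=∅
  n4('bbac'): parent n3 fail=22; on 'c' 22 → fail=23;  out ∅∪∅=∅
  n14('addb'): parent n13 fail=7; on 'b' 7 → fail=10;  out ∅∪{3}={3}
  n19('dabc'): parent n18 fail=1; on 'c' 1→0 → fail=0;  out ∅∪∅=∅
  n24('baca'): parent n23 fail=0; on 'a' 0 → fail=11;  out ∅∪∅=∅
  n5('bbaca'): parent n4 fail=23; on 'a' 23 → fail=24;  out ∅∪∅=∅
  n15('addbc'): parent n14 fail=10; on 'c' 10→1→0 → fail=0;  out ∅∪∅=∅
  n20('dabcc'): parent n19 fail=0; on 'c' 0 → fail=0;  out ∅∪∅=∅
  n25('bacad'): parent n24 fail=11; on 'd' 11 → fail=12;  out {7}∪{1}={1,7}
  n6('bbacad'): parent n5 fail=24; on 'd' 24 → fail=25;  out {0}∪{1,7}={0,1,7}
  n16('addbcc'): parent n15 fail=0; on 'c' 0 → fail=0;  out {4}∪∅={4}
  n21('dabccd'): parent n20 fail=0; on 'd' 0 → fail=7;  out {5}∪{1}={1,5}

Text stream:
pos 0 'a': at 11
pos 1 'c': at 0 ·f
pos 2 'd': at 7  ** P1@[2:2]
pos 3 'a': at 17
pos 4 'b': at 18
pos 5 'c': at 19
pos 6 'c': at 20
pos 7 'd': at 21  ** P1@[7:7],P5@[2:7]
pos 8 'a': at 17 ·f
pos 9 'd': at 12 ·f  ** P1@[9:9]
pos 10 'b': at 10 ·f  ** P3@[9:10]
pos 11 'd': at 8 ·f  ** P1@[11:11]
pos 12 'c': at 9  ** P2@[10:12]
pos 13 'b': at 1 ·f
pos 14 'a': at 22
pos 15 'b': at 1 ·f
pos 16 'c': at 0 ·f
pos 17 'd': at 7  ** P1@[17:17]
pos 18 'b': at 10  ** P3@[17:18]
pos 19 'b': at 2 ·f  ** P6@[18:19]
pos 20 'b': at 2 ·f  ** P6@[19:20]
pos 21 'a': at 3
pos 22 'c': at 4
pos 23 'a': at 5
pos 24 'd': at 6  ** P0@[19:24],P1@[24:24],P7@[20:24]
pos 25 'd': at 13 ·f  ** P1@[25:25]
pos 26 'a': at 17 ·f
pos 27 'b': at 18
pos 28 'a': at 22 ·f
pos 29 'c': at 23
pos 30 'a': at 24
pos 31 'd': at 25  ** P1@[31:31],P7@[27:31]
pos 32 'c': at 0 ·f

Matches: [[2,1],[7,1],[7,5],[9,1],[10,3],[11,1],[12,2],[17,1],[18,3],[19,6],[20,6],[24,0],[24,1],[24,7],[25,1],[31,1],[31,7]]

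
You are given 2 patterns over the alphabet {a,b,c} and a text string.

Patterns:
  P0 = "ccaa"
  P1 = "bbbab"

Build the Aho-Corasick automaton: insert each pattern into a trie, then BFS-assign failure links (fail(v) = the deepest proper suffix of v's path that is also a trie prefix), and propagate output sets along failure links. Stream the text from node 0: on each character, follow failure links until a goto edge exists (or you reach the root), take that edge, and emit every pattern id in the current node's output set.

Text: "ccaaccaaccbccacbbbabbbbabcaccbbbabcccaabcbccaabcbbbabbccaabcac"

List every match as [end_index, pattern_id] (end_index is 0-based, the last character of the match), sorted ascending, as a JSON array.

Build:
Trie (insert patterns):
  n0 'ε': b→5 c→1
  n1 'c': c→2
  n2 'cc': a→3
  n3 'cca': a→4
  n4 'ccaa': ·  [P0 ends]
  n5 'b': b→6
  n6 'bb': b→7
  n7 'bbb': a→8
  n8 'bbba': b→9
  n9 'bbbab': ·  [P1 ends]

BFS fail/out derivation:
  fail(1) 'c': from fail(0)=0 chase 'c': 0 ⇒ 0;  out=∅∪out(0)=∅
  fail(5) 'b': from fail(0)=0 chase 'b': 0 ⇒ 0;  out=∅∪out(0)=∅
  fail(2) 'cc': from fail(1)=0 chase 'c': 0 ⇒ 1;  out=∅∪out(1)=∅
  fail(6) 'bb': from fail(5)=0 chase 'b': 0 ⇒ 5;  out=∅∪out(5)=∅
  fail(3) 'cca': from fail(2)=1 chase 'a': 1→0 ⇒ 0;  out=∅∪out(0)=∅
  fail(7) 'bbb': from fail(6)=5 chase 'b': 5 ⇒ 6;  out=∅∪out(6)=∅
  fail(4) 'ccaa': from fail(3)=0 chase 'a': 0 ⇒ 0;  out={0}∪out(0)={0}
  fail(8) 'bbba': from fail(7)=6 chase 'a': 6→5→0 ⇒ 0;  out=∅∪out(0)=∅
  fail(9) 'bbbab': from fail(8)=0 chase 'b': 0 ⇒ 5;  out={1}∪out(5)={1}

Run:
pos 0 'c': at 1
pos 1 'c': at 2
pos 2 'a': at 3
pos 3 'a': at 4  ** P0@[0:3]
pos 4 'c': at 1 ·f
pos 5 'c': at 2
pos 6 'a': at 3
pos 7 'a': at 4  ** P0@[4:7]
pos 8 'c': at 1 ·f
pos 9 'c': at 2
pos 10 'b': at 5 ·f
pos 11 'c': at 1 ·f
pos 12 'c': at 2
pos 13 'a': at 3
pos 14 'c': at 1 ·f
pos 15 'b': at 5 ·f
pos 16 'b': at 6
pos 17 'b': at 7
pos 18 'a': at 8
pos 19 'b': at 9  ** P1@[15:19]
pos 20 'b': at 6 ·f
pos 21 'b': at 7
pos 22 'b': at 7 ·f
pos 23 'a': at 8
pos 24 'b': at 9  ** P1@[20:24]
pos 25 'c': at 1 ·f
pos 26 'a': at 0 ·f
pos 27 'c': at 1
pos 28 'c': at 2
pos 29 'b': at 5 ·f
pos 30 'b': at 6
pos 31 'b': at 7
pos 32 'a': at 8
pos 33 'b': at 9  ** P1@[29:33]
pos 34 'c': at 1 ·f
pos 35 'c': at 2
pos 36 'c': at 2 ·f
pos 37 'a': at 3
pos 38 'a': at 4  ** P0@[35:38]
pos 39 'b': at 5 ·f
pos 40 'c': at 1 ·f
pos 41 'b': at 5 ·f
pos 42 'c': at 1 ·f
pos 43 'c': at 2
pos 44 'a': at 3
pos 45 'a': at 4  ** P0@[42:45]
pos 46 'b': at 5 ·f
pos 47 'c': at 1 ·f
pos 48 'b': at 5 ·f
pos 49 'b': at 6
pos 50 'b': at 7
pos 51 'a': at 8
pos 52 'b': at 9  ** P1@[48:52]
pos 53 'b': at 6 ·f
pos 54 'c': at 1 ·f
pos 55 'c': at 2
pos 56 'a': at 3
pos 57 'a': at 4  ** P0@[54:57]
pos 58 'b': at 5 ·f
pos 59 'c': at 1 ·f
pos 60 'a': at 0 ·f
pos 61 'c': at 1

All matches (sorted): [[3,0],[7,0],[19,1],[24,1],[33,1],[38,0],[45,0],[52,1],[57,0]]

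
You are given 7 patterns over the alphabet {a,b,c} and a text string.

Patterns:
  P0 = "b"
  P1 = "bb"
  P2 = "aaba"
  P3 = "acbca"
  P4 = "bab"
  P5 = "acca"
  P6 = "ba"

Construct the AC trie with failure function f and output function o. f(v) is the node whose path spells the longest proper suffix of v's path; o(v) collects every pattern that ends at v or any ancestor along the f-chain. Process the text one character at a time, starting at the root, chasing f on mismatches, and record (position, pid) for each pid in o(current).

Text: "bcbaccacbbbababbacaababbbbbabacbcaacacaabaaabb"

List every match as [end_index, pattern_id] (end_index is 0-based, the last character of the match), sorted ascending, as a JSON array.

Build:
Trie nodes:
  n0 'ε': a→3 b→1
  n1 'b': a→11 b→2  ←P0
  n2 'bb': ·  ←P1
  n3 'a': a→4 c→7
  n4 'aa': b→5
  n5 'aab': a→6
  n6 'aaba': ·  ←P2
  n7 'ac': b→8 c→13
  n8 'acb': c→9
  n9 'acbc': a→10
  n10 'acbca': ·  ←P3
  n11 'ba': b→12  ←P6
  n12 'bab': ·  ←P4
  n13 'acc': a→14
  n14 'acca': ·  ←P5

Failure links (BFS by depth):
  n1('b'): parent n0 fail=0; on 'b' 0 → fail=0;  out {0}∪∅={0}
  n3('a'): parent n0 fail=0; on 'a' 0 → fail=0;  out ∅∪∅=∅
  n2('bb'): parent n1 fail=0; on 'b' 0 → fail=1;  out {1}∪{0}={0,1}
  n4('aa'): parent n3 fail=0; on 'a' 0 → fail=3;  out ∅∪∅=∅
  n7('ac'): parent n3 fail=0; on 'c' 0 → fail=0;  out ∅∪∅=∅
  n11('ba'): parent n1 fail=0; on 'a' 0 → fail=3;  out {6}∪∅={6}
  n5('aab'): parent n4 fail=3; on 'b' 3→0 → fail=1;  out ∅∪{0}={0}
  n8('acb'): parent n7 fail=0; on 'b' 0 → fail=1;  out ∅∪{0}={0}
  n12('bab'): parent n11 fail=3; on 'b' 3→0 → fail=1;  out {4}∪{0}={0,4}
  n13('acc'): parent n7 fail=0; on 'c' 0 → fail=0;  out ∅∪∅=∅
  n6('aaba'): parent n5 fail=1; on 'a' 1 → fail=11;  out {2}∪{6}={2,6}
  n9('acbc'): parent n8 fail=1; on 'c' 1→0 → fail=0;  out ∅∪∅=∅
  n14('acca'): parent n13 fail=0; on 'a' 0 → fail=3;  out {5}∪∅={5}
  n10('acbca'): parent n9 fail=0; on 'a' 0 → fail=3;  out {3}∪∅={3}

Scan:
i=0 'b': node 0→1  emit P0@[0:0]
i=1 'c': node 1→0 ·f
i=2 'b': node 0→1  emit P0@[2:2]
i=3 'a': node 1→11  emit P6@[2:3]
i=4 'c': node 11→7 ·f
i=5 'c': node 7→13
i=6 'a': node 13→14  emit P5@[3:6]
i=7 'c': node 14→7 ·f
i=8 'b': node 7→8  emit P0@[8:8]
i=9 'b': node 8→2 ·f  emit P0@[9:9],P1@[8:9]
i=10 'b': node 2→2 ·f  emit P0@[10:10],P1@[9:10]
i=11 'a': node 2→11 ·f  emit P6@[10:11]
i=12 'b': node 11→12  emit P0@[12:12],P4@[10:12]
i=13 'a': node 12→11 ·f  emit P6@[12:13]
i=14 'b': node 11→12  emit P0@[14:14],P4@[12:14]
i=15 'b': node 12→2 ·f  emit P0@[15:15],P1@[14:15]
i=16 'a': node 2→11 ·f  emit P6@[15:16]
i=17 'c': node 11→7 ·f
i=18 'a': node 7→3 ·f
i=19 'a': node 3→4
i=20 'b': node 4→5  emit P0@[20:20]
i=21 'a': node 5→6  emit P2@[18:21],P6@[20:21]
i=22 'b': node 6→12 ·f  emit P0@[22:22],P4@[20:22]
i=23 'b': node 12→2 ·f  emit P0@[23:23],P1@[22:23]
i=24 'b': node 2→2 ·f  emit P0@[24:24],P1@[23:24]
i=25 'b': node 2→2 ·f  emit P0@[25:25],P1@[24:25]
i=26 'b': node 2→2 ·f  emit P0@[26:26],P1@[25:26]
i=27 'a': node 2→11 ·f  emit P6@[26:27]
i=28 'b': node 11→12  emit P0@[28:28],P4@[26:28]
i=29 'a': node 12→11 ·f  emit P6@[28:29]
i=30 'c': node 11→7 ·f
i=31 'b': node 7→8  emit P0@[31:31]
i=32 'c': node 8→9
i=33 'a': node 9→10  emit P3@[29:33]
i=34 'a': node 10→4 ·f
i=35 'c': node 4→7 ·f
i=36 'a': node 7→3 ·f
i=37 'c': node 3→7
i=38 'a': node 7→3 ·f
i=39 'a': node 3→4
i=40 'b': node 4→5  emit P0@[40:40]
i=41 'a': node 5→6  emit P2@[38:41],P6@[40:41]
i=42 'a': node 6→4 ·f
i=43 'a': node 4→4 ·f
i=44 'b': node 4→5  emit P0@[44:44]
i=45 'b': node 5→2 ·f  emit P0@[45:45],P1@[44:45]

Matches: [[0,0],[2,0],[3,6],[6,5],[8,0],[9,0],[9,1],[10,0],[10,1],[11,6],[12,0],[12,4],[13,6],[14,0],[14,4],[15,0],[15,1],[16,6],[20,0],[21,2],[21,6],[22,0],[22,4],[23,0],[23,1],[24,0],[24,1],[25,0],[25,1],[26,0],[26,1],[27,6],[28,0],[28,4],[29,6],[31,0],[33,3],[40,0],[41,2],[41,6],[44,0],[45,0],[45,1]]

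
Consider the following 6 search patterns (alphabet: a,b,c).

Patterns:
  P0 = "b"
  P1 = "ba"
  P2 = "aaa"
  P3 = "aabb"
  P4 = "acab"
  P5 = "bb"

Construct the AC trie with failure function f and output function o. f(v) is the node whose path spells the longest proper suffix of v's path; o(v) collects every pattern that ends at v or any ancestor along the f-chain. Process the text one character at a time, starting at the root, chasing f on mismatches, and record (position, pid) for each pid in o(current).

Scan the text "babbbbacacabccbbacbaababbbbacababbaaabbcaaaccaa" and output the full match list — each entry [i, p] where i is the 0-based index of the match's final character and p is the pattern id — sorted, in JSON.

Construct AC machine:
Trie (insert patterns):
  n0 'ε': a→3 b→1
  n1 'b': a→2 b→11  ←P0
  n2 'ba': ·  ←P1
  n3 'a': a→4 c→8
  n4 'aa': a→5 b→6
  n5 'aaa': ·  ←P2
  n6 'aab': b→7
  n7 'aabb': ·  ←P3
  n8 'ac': a→9
  n9 'aca': b→10
  n10 'acab': ·  ←P4
  n11 'bb': ·  ←P5

BFS fail/out derivation:
  n1('b'): parent n0 fail=0; on 'b' 0 → fail=0;  out {0}∪∅={0}
  n3('a'): parent n0 fail=0; on 'a' 0 → fail=0;  out ∅∪∅=∅
  n2('ba'): parent n1 fail=0; on 'a' 0 → fail=3;  out {1}∪∅={1}
  n4('aa'): parent n3 fail=0; on 'a' 0 → fail=3;  out ∅∪∅=∅
  n8('ac'): parent n3 fail=0; on 'c' 0 → fail=0;  out ∅∪∅=∅
  n11('bb'): parent n1 fail=0; on 'b' 0 → fail=1;  out {5}∪{0}={0,5}
  n5('aaa'): parent n4 fail=3; on 'a' 3 → fail=4;  out {2}∪∅={2}
  n6('aab'): parent n4 fail=3; on 'b' 3→0 → fail=1;  out ∅∪{0}={0}
  n9('aca'): parent n8 fail=0; on 'a' 0 → fail=3;  out ∅∪∅=∅
  n7('aabb'): parent n6 fail=1; on 'b' 1 → fail=11;  out {3}∪{0,5}={0,3,5}
  n10('acab'): parent n9 fail=3; on 'b' 3→0 → fail=1;  out {4}∪{0}={0,4}

Scan:
i=0 'b': node 0→1  emit P0@[0:0]
i=1 'a': node 1→2  emit P1@[0:1]
i=2 'b': node 2→1 (via fail)  emit P0@[2:2]
i=3 'b': node 1→11  emit P0@[3:3],P5@[2:3]
i=4 'b': node 11→11 (via fail)  emit P0@[4:4],P5@[3:4]
i=5 'b': node 11→11 (via fail)  emit P0@[5:5],P5@[4:5]
i=6 'a': node 11→2 (via fail)  emit P1@[5:6]
i=7 'c': node 2→8 (via fail)
i=8 'a': node 8→9
i=9 'c': node 9→8 (via fail)
i=10 'a': node 8→9
i=11 'b': node 9→10  emit P0@[11:11],P4@[8:11]
i=12 'c': node 10→0 (via fail)
i=13 'c': node 0→0
i=14 'b': node 0→1  emit P0@[14:14]
i=15 'b': node 1→11  emit P0@[15:15],P5@[14:15]
i=16 'a': node 11→2 (via fail)  emit P1@[15:16]
i=17 'c': node 2→8 (via fail)
i=18 'b': node 8→1 (via fail)  emit P0@[18:18]
i=19 'a': node 1→2  emit P1@[18:19]
i=20 'a': node 2→4 (via fail)
i=21 'b': node 4→6  emit P0@[21:21]
i=22 'a': node 6→2 (via fail)  emit P1@[21:22]
i=23 'b': node 2→1 (via fail)  emit P0@[23:23]
i=24 'b': node 1→11  emit P0@[24:24],P5@[23:24]
i=25 'b': node 11→11 (via fail)  emit P0@[25:25],P5@[24:25]
i=26 'b': node 11→11 (via fail)  emit P0@[26:26],P5@[25:26]
i=27 'a': node 11→2 (via fail)  emit P1@[26:27]
i=28 'c': node 2→8 (via fail)
i=29 'a': node 8→9
i=30 'b': node 9→10  emit P0@[30:30],P4@[27:30]
i=31 'a': node 10→2 (via fail)  emit P1@[30:31]
i=32 'b': node 2→1 (via fail)  emit P0@[32:32]
i=33 'b': node 1→11  emit P0@[33:33],P5@[32:33]
i=34 'a': node 11→2 (via fail)  emit P1@[33:34]
i=35 'a': node 2→4 (via fail)
i=36 'a': node 4→5  emit P2@[34:36]
i=37 'b': node 5→6 (via fail)  emit P0@[37:37]
i=38 'b': node 6→7  emit P0@[38:38],P3@[35:38],P5@[37:38]
i=39 'c': node 7→0 (via fail)
i=40 'a': node 0→3
i=41 'a': node 3→4
i=42 'a': node 4→5  emit P2@[40:42]
i=43 'c': node 5→8 (via fail)
i=44 'c': node 8→0 (via fail)
i=45 'a': node 0→3
i=46 'a': node 3→4

Result: [[0,0],[1,1],[2,0],[3,0],[3,5],[4,0],[4,5],[5,0],[5,5],[6,1],[11,0],[11,4],[14,0],[15,0],[15,5],[16,1],[18,0],[19,1],[21,0],[22,1],[23,0],[24,0],[24,5],[25,0],[25,5],[26,0],[26,5],[27,1],[30,0],[30,4],[31,1],[32,0],[33,0],[33,5],[34,1],[36,2],[37,0],[38,0],[38,3],[38,5],[42,2]]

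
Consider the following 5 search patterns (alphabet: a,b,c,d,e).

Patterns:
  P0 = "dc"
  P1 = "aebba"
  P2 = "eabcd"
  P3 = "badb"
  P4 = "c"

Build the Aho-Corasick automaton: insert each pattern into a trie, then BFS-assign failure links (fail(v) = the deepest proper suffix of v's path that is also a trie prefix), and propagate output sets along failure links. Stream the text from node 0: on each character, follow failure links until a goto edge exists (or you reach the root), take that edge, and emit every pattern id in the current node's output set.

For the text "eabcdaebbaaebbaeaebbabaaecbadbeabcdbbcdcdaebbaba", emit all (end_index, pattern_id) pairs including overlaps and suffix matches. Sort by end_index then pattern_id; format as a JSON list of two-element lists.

Construct AC machine:
Trie (insert patterns):
  0='ε' goto a→3 b→13 c→17 d→1 e→8
  1='d' goto c→2
  2='dc' goto ·  ←P0
  3='a' goto e→4
  4='ae' goto b→5
  5='aeb' goto b→6
  6='aebb' goto a→7
  7='aebba' goto ·  ←P1
  8='e' goto a→9
  9='ea' goto b→10
  10='eab' goto c→11
  11='eabc' goto d→12
  12='eabcd' goto ·  ←P2
  13='b' goto a→14
  14='ba' goto d→15
  15='bad' goto b→16
  16='badb' goto ·  ←P3
  17='c' goto ·  ←P4

BFS fail/out derivation:
  fail(1) 'd': from fail(0)=0 chase 'd': 0 ⇒ 0;  out=∅∪out(0)=∅
  fail(3) 'a': from fail(0)=0 chase 'a': 0 ⇒ 0;  out=∅∪out(0)=∅
  fail(8) 'e': from fail(0)=0 chase 'e': 0 ⇒ 0;  out=∅∪out(0)=∅
  fail(13) 'b': from fail(0)=0 chase 'b': 0 ⇒ 0;  out=∅∪out(0)=∅
  fail(17) 'c': from fail(0)=0 chase 'c': 0 ⇒ 0;  out={4}∪out(0)={4}
  fail(2) 'dc': from fail(1)=0 chase 'c': 0 ⇒ 17;  out={0}∪out(17)={0,4}
  fail(4) 'ae': from fail(3)=0 chase 'e': 0 ⇒ 8;  out=∅∪out(8)=∅
  fail(9) 'ea': from fail(8)=0 chase 'a': 0 ⇒ 3;  out=∅∪out(3)=∅
  fail(14) 'ba': from fail(13)=0 chase 'a': 0 ⇒ 3;  out=∅∪out(3)=∅
  fail(5) 'aeb': from fail(4)=8 chase 'b': 8→0 ⇒ 13;  out=∅∪out(13)=∅
  fail(10) 'eab': from fail(9)=3 chase 'b': 3→0 ⇒ 13;  out=∅∪out(13)=∅
  fail(15) 'bad': from fail(14)=3 chase 'd': 3→0 ⇒ 1;  out=∅∪out(1)=∅
  fail(6) 'aebb': from fail(5)=13 chase 'b': 13→0 ⇒ 13;  out=∅∪out(13)=∅
  fail(11) 'eabc': from fail(10)=13 chase 'c': 13→0 ⇒ 17;  out=∅∪out(17)={4}
  fail(16) 'badb': from fail(15)=1 chase 'b': 1→0 ⇒ 13;  out={3}∪out(13)={3}
  fail(7) 'aebba': from fail(6)=13 chase 'a': 13 ⇒ 14;  out={1}∪out(14)={1}
  fail(12) 'eabcd': from fail(11)=17 chase 'd': 17→0 ⇒ 1;  out={2}∪out(1)={2}

Scan:
i=0 'e': node 0→8
i=1 'a': node 8→9
i=2 'b': node 9→10
i=3 'c': node 10→11  ** P4@[3:3]
i=4 'd': node 11→12  ** P2@[0:4]
i=5 'a': node 12→3 (fail-walked)
i=6 'e': node 3→4
i=7 'b': node 4→5
i=8 'b': node 5→6
i=9 'a': node 6→7  ** P1@[5:9]
i=10 'a': node 7→3 (fail-walked)
i=11 'e': node 3→4
i=12 'b': node 4→5
i=13 'b': node 5→6
i=14 'a': node 6→7  ** P1@[10:14]
i=15 'e': node 7→4 (fail-walked)
i=16 'a': node 4→9 (fail-walked)
i=17 'e': node 9→4 (fail-walked)
i=18 'b': node 4→5
i=19 'b': node 5→6
i=20 'a': node 6→7  ** P1@[16:20]
i=21 'b': node 7→13 (fail-walked)
i=22 'a': node 13→14
i=23 'a': node 14→3 (fail-walked)
i=24 'e': node 3→4
i=25 'c': node 4→17 (fail-walked)  ** P4@[25:25]
i=26 'b': node 17→13 (fail-walked)
i=27 'a': node 13→14
i=28 'd': node 14→15
i=29 'b': node 15→16  ** P3@[26:29]
i=30 'e': node 16→8 (fail-walked)
i=31 'a': node 8→9
i=32 'b': node 9→10
i=33 'c': node 10→11  ** P4@[33:33]
i=34 'd': node 11→12  ** P2@[30:34]
i=35 'b': node 12→13 (fail-walked)
i=36 'b': node 13→13 (fail-walked)
i=37 'c': node 13→17 (fail-walked)  ** P4@[37:37]
i=38 'd': node 17→1 (fail-walked)
i=39 'c': node 1→2  ** P0@[38:39],P4@[39:39]
i=40 'd': node 2→1 (fail-walked)
i=41 'a': node 1→3 (fail-walked)
i=42 'e': node 3→4
i=43 'b': node 4→5
i=44 'b': node 5→6
i=45 'a': node 6→7  ** P1@[41:45]
i=46 'b': node 7→13 (fail-walked)
i=47 'a': node 13→14

All matches (sorted): [[3,4],[4,2],[9,1],[14,1],[20,1],[25,4],[29,3],[33,4],[34,2],[37,4],[39,0],[39,4],[45,1]]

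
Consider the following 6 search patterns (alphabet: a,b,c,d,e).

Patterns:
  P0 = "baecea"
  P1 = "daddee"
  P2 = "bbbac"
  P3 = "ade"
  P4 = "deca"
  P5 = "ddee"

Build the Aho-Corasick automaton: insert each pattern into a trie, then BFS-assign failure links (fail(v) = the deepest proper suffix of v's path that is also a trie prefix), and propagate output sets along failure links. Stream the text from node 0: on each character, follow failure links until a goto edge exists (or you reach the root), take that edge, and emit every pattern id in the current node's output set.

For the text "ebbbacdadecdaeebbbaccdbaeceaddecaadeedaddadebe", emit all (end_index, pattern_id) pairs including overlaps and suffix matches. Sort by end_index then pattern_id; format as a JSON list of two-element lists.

Construct AC machine:
Trie nodes:
  0='ε' goto a→17 b→1 d→7
  1='b' goto a→2 b→13
  2='ba' goto e→3
  3='bae' goto c→4
  4='baec' goto e→5
  5='baece' goto a→6
  6='baecea' goto ·  ←P0
  7='d' goto a→8 d→23 e→20
  8='da' goto d→9
  9='dad' goto d→10
  10='dadd' goto e→11
  11='dadde' goto e→12
  12='daddee' goto ·  ←P1
  13='bb' goto b→14
  14='bbb' goto a→15
  15='bbba' goto c→16
  16='bbbac' goto ·  ←P2
  17='a' goto d→18
  18='ad' goto e→19
  19='ade' goto ·  ←P3
  20='de' goto c→21
  21='dec' goto a→22
  22='deca' goto ·  ←P4
  23='dd' goto e→24
  24='dde' goto e→25
  25='ddee' goto ·  ←P5

BFS fail/out derivation:
  fail(1) 'b': from fail(0)=0 chase 'b': 0 ⇒ 0;  out=∅∪out(0)=∅
  fail(7) 'd': from fail(0)=0 chase 'd': 0 ⇒ 0;  out=∅∪out(0)=∅
  fail(17) 'a': from fail(0)=0 chase 'a': 0 ⇒ 0;  out=∅∪out(0)=∅
  fail(2) 'ba': from fail(1)=0 chase 'a': 0 ⇒ 17;  out=∅∪out(17)=∅
  fail(8) 'da': from fail(7)=0 chase 'a': 0 ⇒ 17;  out=∅∪out(17)=∅
  fail(13) 'bb': from fail(1)=0 chase 'b': 0 ⇒ 1;  out=∅∪out(1)=∅
  fail(18) 'ad': from fail(17)=0 chase 'd': 0 ⇒ 7;  out=∅∪out(7)=∅
  fail(20) 'de': from fail(7)=0 chase 'e': 0 ⇒ 0;  out=∅∪out(0)=∅
  fail(23) 'dd': from fail(7)=0 chase 'd': 0 ⇒ 7;  out=∅∪out(7)=∅
  fail(3) 'bae': from fail(2)=17 chase 'e': 17→0 ⇒ 0;  out=∅∪out(0)=∅
  fail(9) 'dad': from fail(8)=17 chase 'd': 17 ⇒ 18;  out=∅∪out(18)=∅
  fail(14) 'bbb': from fail(13)=1 chase 'b': 1 ⇒ 13;  out=∅∪out(13)=∅
  fail(19) 'ade': from fail(18)=7 chase 'e': 7 ⇒ 20;  out={3}∪out(20)={3}
  fail(21) 'dec': from fail(20)=0 chase 'c': 0 ⇒ 0;  out=∅∪out(0)=∅
  fail(24) 'dde': from fail(23)=7 chase 'e': 7 ⇒ 20;  out=∅∪out(20)=∅
  fail(4) 'baec': from fail(3)=0 chase 'c': 0 ⇒ 0;  out=∅∪out(0)=∅
  fail(10) 'dadd': from fail(9)=18 chase 'd': 18→7 ⇒ 23;  out=∅∪out(23)=∅
  fail(15) 'bbba': from fail(14)=13 chase 'a': 13→1 ⇒ 2;  out=∅∪out(2)=∅
  fail(22) 'deca': from fail(21)=0 chase 'a': 0 ⇒ 17;  out={4}∪out(17)={4}
  fail(25) 'ddee': from fail(24)=20 chase 'e': 20→0 ⇒ 0;  out={5}∪out(0)={5}
  fail(5) 'baece': from fail(4)=0 chase 'e': 0 ⇒ 0;  out=∅∪out(0)=∅
  fail(11) 'dadde': from fail(10)=23 chase 'e': 23 ⇒ 24;  out=∅∪out(24)=∅
  fail(16) 'bbbac': from fail(15)=2 chase 'c': 2→17→0 ⇒ 0;  out={2}∪out(0)={2}
  fail(6) 'baecea': from fail(5)=0 chase 'a': 0 ⇒ 17;  out={0}∪out(17)={0}
  fail(12) 'daddee': from fail(11)=24 chase 'e': 24 ⇒ 25;  out={1}∪out(25)={1,5}

Run:
pos 0 'e': at 0
pos 1 'b': at 1
pos 2 'b': at 13
pos 3 'b': at 14
pos 4 'a': at 15
pos 5 'c': at 16  → match P2@[1:5]
pos 6 'd': at 7 ·f
pos 7 'a': at 8
pos 8 'd': at 9
pos 9 'e': at 19 ·f  → match P3@[7:9]
pos 10 'c': at 21 ·f
pos 11 'd': at 7 ·f
pos 12 'a': at 8
pos 13 'e': at 0 ·f
pos 14 'e': at 0
pos 15 'b': at 1
pos 16 'b': at 13
pos 17 'b': at 14
pos 18 'a': at 15
pos 19 'c': at 16  → match P2@[15:19]
pos 20 'c': at 0 ·f
pos 21 'd': at 7
pos 22 'b': at 1 ·f
pos 23 'a': at 2
pos 24 'e': at 3
pos 25 'c': at 4
pos 26 'e': at 5
pos 27 'a': at 6  → match P0@[22:27]
pos 28 'd': at 18 ·f
pos 29 'd': at 23 ·f
pos 30 'e': at 24
pos 31 'c': at 21 ·f
pos 32 'a': at 22  → match P4@[29:32]
pos 33 'a': at 17 ·f
pos 34 'd': at 18
pos 35 'e': at 19  → match P3@[33:35]
pos 36 'e': at 0 ·f
pos 37 'd': at 7
pos 38 'a': at 8
pos 39 'd': at 9
pos 40 'd': at 10
pos 41 'a': at 8 ·f
pos 42 'd': at 9
pos 43 'e': at 19 ·f  → match P3@[41:43]
pos 44 'b': at 1 ·f
pos 45 'e': at 0 ·f

Matches: [[5,2],[9,3],[19,2],[27,0],[32,4],[35,3],[43,3]]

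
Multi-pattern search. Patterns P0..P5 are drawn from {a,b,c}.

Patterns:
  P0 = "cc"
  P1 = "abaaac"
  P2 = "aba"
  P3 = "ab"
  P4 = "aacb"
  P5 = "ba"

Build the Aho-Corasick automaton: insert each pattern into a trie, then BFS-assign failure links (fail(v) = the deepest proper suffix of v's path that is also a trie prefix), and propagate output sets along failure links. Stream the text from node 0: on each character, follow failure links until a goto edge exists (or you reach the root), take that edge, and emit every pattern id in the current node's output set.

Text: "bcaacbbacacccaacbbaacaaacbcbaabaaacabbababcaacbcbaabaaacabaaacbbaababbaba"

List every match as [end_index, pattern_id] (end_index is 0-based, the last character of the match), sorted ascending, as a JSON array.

Construct AC machine:
Trie (insert patterns):
  0='ε' goto a→3 b→12 c→1
  1='c' goto c→2
  2='cc' goto ·  [P0 ends]
  3='a' goto a→9 b→4
  4='ab' goto a→5  [P3 ends]
  5='aba' goto a→6  [P2 ends]
  6='abaa' goto a→7
  7='abaaa' goto c→8
  8='abaaac' goto ·  [P1 ends]
  9='aa' goto c→10
  10='aac' goto b→11
  11='aacb' goto ·  [P4 ends]
  12='b' goto a→13
  13='ba' goto ·  [P5 ends]

Failure links (BFS by depth):
  n1('c'): parent n0 fail=0; on 'c' 0 → fail=0;  out ∅∪∅=∅
  n3('a'): parent n0 fail=0; on 'a' 0 → fail=0;  out ∅∪∅=∅
  n12('b'): parent n0 fail=0; on 'b' 0 → fail=0;  out ∅∪∅=∅
  n2('cc'): parent n1 fail=0; on 'c' 0 → fail=1;  out {0}∪∅={0}
  n4('ab'): parent n3 fail=0; on 'b' 0 → fail=12;  out {3}∪∅={3}
  n9('aa'): parent n3 fail=0; on 'a' 0 → fail=3;  out ∅∪∅=∅
  n13('ba'): parent n12 fail=0; on 'a' 0 → fail=3;  out {5}∪∅={5}
  n5('aba'): parent n4 fail=12; on 'a' 12 → fail=13;  out {2}∪{5}={2,5}
  n10('aac'): parent n9 fail=3; on 'c' 3→0 → fail=1;  out ∅∪∅=∅
  n6('abaa'): parent n5 fail=13; on 'a' 13→3 → fail=9;  out ∅∪∅=∅
  n11('aacb'): parent n10 fail=1; on 'b' 1→0 → fail=12;  out {4}∪∅={4}
  n7('abaaa'): parent n6 fail=9; on 'a' 9→3 → fail=9;  out ∅∪∅=∅
  n8('abaaac'): parent n7 fail=9; on 'c' 9 → fail=10;  out {1}∪∅={1}

Text stream:
pos 0 'b': at 12
pos 1 'c': at 1 (fail-walked)
pos 2 'a': at 3 (fail-walked)
pos 3 'a': at 9
pos 4 'c': at 10
pos 5 'b': at 11  → match P4@[2:5]
pos 6 'b': at 12 (fail-walked)
pos 7 'a': at 13  → match P5@[6:7]
pos 8 'c': at 1 (fail-walked)
pos 9 'a': at 3 (fail-walked)
pos 10 'c': at 1 (fail-walked)
pos 11 'c': at 2  → match P0@[10:11]
pos 12 'c': at 2 (fail-walked)  → match P0@[11:12]
pos 13 'a': at 3 (fail-walked)
pos 14 'a': at 9
pos 15 'c': at 10
pos 16 'b': at 11  → match P4@[13:16]
pos 17 'b': at 12 (fail-walked)
pos 18 'a': at 13  → match P5@[17:18]
pos 19 'a': at 9 (fail-walked)
pos 20 'c': at 10
pos 21 'a': at 3 (fail-walked)
pos 22 'a': at 9
pos 23 'a': at 9 (fail-walked)
pos 24 'c': at 10
pos 25 'b': at 11  → match P4@[22:25]
pos 26 'c': at 1 (fail-walked)
pos 27 'b': at 12 (fail-walked)
pos 28 'a': at 13  → match P5@[27:28]
pos 29 'a': at 9 (fail-walked)
pos 30 'b': at 4 (fail-walked)  → match P3@[29:30]
pos 31 'a': at 5  → match P2@[29:31],P5@[30:31]
pos 32 'a': at 6
pos 33 'a': at 7
pos 34 'c': at 8  → match P1@[29:34]
pos 35 'a': at 3 (fail-walked)
pos 36 'b': at 4  → match P3@[35:36]
pos 37 'b': at 12 (fail-walked)
pos 38 'a': at 13  → match P5@[37:38]
pos 39 'b': at 4 (fail-walked)  → match P3@[38:39]
pos 40 'a': at 5  → match P2@[38:40],P5@[39:40]
pos 41 'b': at 4 (fail-walked)  → match P3@[40:41]
pos 42 'c': at 1 (fail-walked)
pos 43 'a': at 3 (fail-walked)
pos 44 'a': at 9
pos 45 'c': at 10
pos 46 'b': at 11  → match P4@[43:46]
pos 47 'c': at 1 (fail-walked)
pos 48 'b': at 12 (fail-walked)
pos 49 'a': at 13  → match P5@[48:49]
pos 50 'a': at 9 (fail-walked)
pos 51 'b': at 4 (fail-walked)  → match P3@[50:51]
pos 52 'a': at 5  → match P2@[50:52],P5@[51:52]
pos 53 'a': at 6
pos 54 'a': at 7
pos 55 'c': at 8  → match P1@[50:55]
pos 56 'a': at 3 (fail-walked)
pos 57 'b': at 4  → match P3@[56:57]
pos 58 'a': at 5  → match P2@[56:58],P5@[57:58]
pos 59 'a': at 6
pos 60 'a': at 7
pos 61 'c': at 8  → match P1@[56:61]
pos 62 'b': at 11 (fail-walked)  → match P4@[59:62]
pos 63 'b': at 12 (fail-walked)
pos 64 'a': at 13  → match P5@[63:64]
pos 65 'a': at 9 (fail-walked)
pos 66 'b': at 4 (fail-walked)  → match P3@[65:66]
pos 67 'a': at 5  → match P2@[65:67],P5@[66:67]
pos 68 'b': at 4 (fail-walked)  → match P3@[67:68]
pos 69 'b': at 12 (fail-walked)
pos 70 'a': at 13  → match P5@[69:70]
pos 71 'b': at 4 (fail-walked)  → match P3@[70:71]
pos 72 'a': at 5  → match P2@[70:72],P5@[71:72]

Matches: [[5,4],[7,5],[11,0],[12,0],[16,4],[18,5],[25,4],[28,5],[30,3],[31,2],[31,5],[34,1],[36,3],[38,5],[39,3],[40,2],[40,5],[41,3],[46,4],[49,5],[51,3],[52,2],[52,5],[55,1],[57,3],[58,2],[58,5],[61,1],[62,4],[64,5],[66,3],[67,2],[67,5],[68,3],[70,5],[71,3],[72,2],[72,5]]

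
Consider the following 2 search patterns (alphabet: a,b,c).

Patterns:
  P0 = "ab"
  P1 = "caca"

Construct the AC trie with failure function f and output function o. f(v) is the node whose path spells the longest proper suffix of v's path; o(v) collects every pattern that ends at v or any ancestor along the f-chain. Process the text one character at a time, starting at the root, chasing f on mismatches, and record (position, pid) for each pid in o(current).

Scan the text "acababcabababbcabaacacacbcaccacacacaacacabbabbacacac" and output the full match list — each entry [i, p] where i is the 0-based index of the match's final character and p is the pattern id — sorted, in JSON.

Build automaton:
Trie nodes:
  n0 'ε': a→1 c→3
  n1 'a': b→2
  n2 'ab': ·  ←P0
  n3 'c': a→4
  n4 'ca': c→5
  n5 'cac': a→6
  n6 'caca': ·  ←P1

BFS fail/out derivation:
  n1('a'): parent n0 fail=0; on 'a' 0 → fail=0;  out ∅∪∅=∅
  n3('c'): parent n0 fail=0; on 'c' 0 → fail=0;  out ∅∪∅=∅
  n2('ab'): parent n1 fail=0; on 'b' 0 → fail=0;  out {0}∪∅={0}
  n4('ca'): parent n3 fail=0; on 'a' 0 → fail=1;  out ∅∪∅=∅
  n5('cac'): parent n4 fail=1; on 'c' 1→0 → fail=3;  out ∅∪∅=∅
  n6('caca'): parent n5 fail=3; on 'a' 3 → fail=4;  out {1}∪∅={1}

Run:
pos 0 'a': at 1
pos 1 'c': at 3 ·f
pos 2 'a': at 4
pos 3 'b': at 2 ·f  → match P0@[2:3]
pos 4 'a': at 1 ·f
pos 5 'b': at 2  → match P0@[4:5]
pos 6 'c': at 3 ·f
pos 7 'a': at 4
pos 8 'b': at 2 ·f  → match P0@[7:8]
pos 9 'a': at 1 ·f
pos 10 'b': at 2  → match P0@[9:10]
pos 11 'a': at 1 ·f
pos 12 'b': at 2  → match P0@[11:12]
pos 13 'b': at 0 ·f
pos 14 'c': at 3
pos 15 'a': at 4
pos 16 'b': at 2 ·f  → match P0@[15:16]
pos 17 'a': at 1 ·f
pos 18 'a': at 1 ·f
pos 19 'c': at 3 ·f
pos 20 'a': at 4
pos 21 'c': at 5
pos 22 'a': at 6  → match P1@[19:22]
pos 23 'c': at 5 ·f
pos 24 'b': at 0 ·f
pos 25 'c': at 3
pos 26 'a': at 4
pos 27 'c': at 5
pos 28 'c': at 3 ·f
pos 29 'a': at 4
pos 30 'c': at 5
pos 31 'a': at 6  → match P1@[28:31]
pos 32 'c': at 5 ·f
pos 33 'a': at 6  → match P1@[30:33]
pos 34 'c': at 5 ·f
pos 35 'a': at 6  → match P1@[32:35]
pos 36 'a': at 1 ·f
pos 37 'c': at 3 ·f
pos 38 'a': at 4
pos 39 'c': at 5
pos 40 'a': at 6  → match P1@[37:40]
pos 41 'b': at 2 ·f  → match P0@[40:41]
pos 42 'b': at 0 ·f
pos 43 'a': at 1
pos 44 'b': at 2  → match P0@[43:44]
pos 45 'b': at 0 ·f
pos 46 'a': at 1
pos 47 'c': at 3 ·f
pos 48 'a': at 4
pos 49 'c': at 5
pos 50 'a': at 6  → match P1@[47:50]
pos 51 'c': at 5 ·f

All matches (sorted): [[3,0],[5,0],[8,0],[10,0],[12,0],[16,0],[22,1],[31,1],[33,1],[35,1],[40,1],[41,0],[44,0],[50,1]]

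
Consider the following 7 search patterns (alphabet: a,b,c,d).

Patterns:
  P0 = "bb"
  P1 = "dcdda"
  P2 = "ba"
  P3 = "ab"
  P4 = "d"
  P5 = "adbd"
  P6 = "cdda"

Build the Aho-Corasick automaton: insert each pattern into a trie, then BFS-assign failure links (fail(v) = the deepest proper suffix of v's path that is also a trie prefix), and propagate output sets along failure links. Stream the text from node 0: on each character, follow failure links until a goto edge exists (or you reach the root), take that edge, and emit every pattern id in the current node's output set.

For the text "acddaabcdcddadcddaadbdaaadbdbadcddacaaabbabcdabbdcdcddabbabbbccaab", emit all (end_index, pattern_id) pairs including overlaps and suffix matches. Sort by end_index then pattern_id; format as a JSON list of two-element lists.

Build automaton:
Trie (insert patterns):
  0='ε' goto a→9 b→1 c→14 d→3
  1='b' goto a→8 b→2
  2='bb' goto ·  [P0 ends]
  3='d' goto c→4  [P4 ends]
  4='dc' goto d→5
  5='dcd' goto d→6
  6='dcdd' goto a→7
  7='dcdda' goto ·  [P1 ends]
  8='ba' goto ·  [P2 ends]
  9='a' goto b→10 d→11
  10='ab' goto ·  [P3 ends]
  11='ad' goto b→12
  12='adb' goto d→13
  13='adbd' goto ·  [P5 ends]
  14='c' goto d→15
  15='cd' goto d→16
  16='cdd' goto a→17
  17='cdda' goto ·  [P6 ends]

BFS fail/out derivation:
  n1('b'): parent n0 fail=0; on 'b' 0 → fail=0;  out ∅∪∅=∅
  n3('d'): parent n0 fail=0; on 'd' 0 → fail=0;  out {4}∪∅={4}
  n9('a'): parent n0 fail=0; on 'a' 0 → fail=0;  out ∅∪∅=∅
  n14('c'): parent n0 fail=0; on 'c' 0 → fail=0;  out ∅∪∅=∅
  n2('bb'): parent n1 fail=0; on 'b' 0 → fail=1;  out {0}∪∅={0}
  n4('dc'): parent n3 fail=0; on 'c' 0 → fail=14;  out ∅∪∅=∅
  n8('ba'): parent n1 fail=0; on 'a' 0 → fail=9;  out {2}∪∅={2}
  n10('ab'): parent n9 fail=0; on 'b' 0 → fail=1;  out {3}∪∅={3}
  n11('ad'): parent n9 fail=0; on 'd' 0 → fail=3;  out ∅∪{4}={4}
  n15('cd'): parent n14 fail=0; on 'd' 0 → fail=3;  out ∅∪{4}={4}
  n5('dcd'): parent n4 fail=14; on 'd' 14 → fail=15;  out ∅∪{4}={4}
  n12('adb'): parent n11 fail=3; on 'b' 3→0 → fail=1;  out ∅∪∅=∅
  n16('cdd'): parent n15 fail=3; on 'd' 3→0 → fail=3;  out ∅∪{4}={4}
  n6('dcdd'): parent n5 fail=15; on 'd' 15 → fail=16;  out ∅∪{4}={4}
  n13('adbd'): parent n12 fail=1; on 'd' 1→0 → fail=3;  out {5}∪{4}={4,5}
  n17('cdda'): parent n16 fail=3; on 'a' 3→0 → fail=9;  out {6}∪∅={6}
  n7('dcdda'): parent n6 fail=16; on 'a' 16 → fail=17;  out {1}∪{6}={1,6}

Run:
i=0 'a': node 0→9
i=1 'c': node 9→14 (via fail)
i=2 'd': node 14→15  emit P4@[2:2]
i=3 'd': node 15→16  emit P4@[3:3]
i=4 'a': node 16→17  emit P6@[1:4]
i=5 'a': node 17→9 (via fail)
i=6 'b': node 9→10  emit P3@[5:6]
i=7 'c': node 10→14 (via fail)
i=8 'd': node 14→15  emit P4@[8:8]
i=9 'c': node 15→4 (via fail)
i=10 'd': node 4→5  emit P4@[10:10]
i=11 'd': node 5→6  emit P4@[11:11]
i=12 'a': node 6→7  emit P1@[8:12],P6@[9:12]
i=13 'd': node 7→11 (via fail)  emit P4@[13:13]
i=14 'c': node 11→4 (via fail)
i=15 'd': node 4→5  emit P4@[15:15]
i=16 'd': node 5→6  emit P4@[16:16]
i=17 'a': node 6→7  emit P1@[13:17],P6@[14:17]
i=18 'a': node 7→9 (via fail)
i=19 'd': node 9→11  emit P4@[19:19]
i=20 'b': node 11→12
i=21 'd': node 12→13  emit P4@[21:21],P5@[18:21]
i=22 'a': node 13→9 (via fail)
i=23 'a': node 9→9 (via fail)
i=24 'a': node 9→9 (via fail)
i=25 'd': node 9→11  emit P4@[25:25]
i=26 'b': node 11→12
i=27 'd': node 12→13  emit P4@[27:27],P5@[24:27]
i=28 'b': node 13→1 (via fail)
i=29 'a': node 1→8  emit P2@[28:29]
i=30 'd': node 8→11 (via fail)  emit P4@[30:30]
i=31 'c': node 11→4 (via fail)
i=32 'd': node 4→5  emit P4@[32:32]
i=33 'd': node 5→6  emit P4@[33:33]
i=34 'a': node 6→7  emit P1@[30:34],P6@[31:34]
i=35 'c': node 7→14 (via fail)
i=36 'a': node 14→9 (via fail)
i=37 'a': node 9→9 (via fail)
i=38 'a': node 9→9 (via fail)
i=39 'b': node 9→10  emit P3@[38:39]
i=40 'b': node 10→2 (via fail)  emit P0@[39:40]
i=41 'a': node 2→8 (via fail)  emit P2@[40:41]
i=42 'b': node 8→10 (via fail)  emit P3@[41:42]
i=43 'c': node 10→14 (via fail)
i=44 'd': node 14→15  emit P4@[44:44]
i=45 'a': node 15→9 (via fail)
i=46 'b': node 9→10  emit P3@[45:46]
i=47 'b': node 10→2 (via fail)  emit P0@[46:47]
i=48 'd': node 2→3 (via fail)  emit P4@[48:48]
i=49 'c': node 3→4
i=50 'd': node 4→5  emit P4@[50:50]
i=51 'c': node 5→4 (via fail)
i=52 'd': node 4→5  emit P4@[52:52]
i=53 'd': node 5→6  emit P4@[53:53]
i=54 'a': node 6→7  emit P1@[50:54],P6@[51:54]
i=55 'b': node 7→10 (via fail)  emit P3@[54:55]
i=56 'b': node 10→2 (via fail)  emit P0@[55:56]
i=57 'a': node 2→8 (via fail)  emit P2@[56:57]
i=58 'b': node 8→10 (via fail)  emit P3@[57:58]
i=59 'b': node 10→2 (via fail)  emit P0@[58:59]
i=60 'b': node 2→2 (via fail)  emit P0@[59:60]
i=61 'c': node 2→14 (via fail)
i=62 'c': node 14→14 (via fail)
i=63 'a': node 14→9 (via fail)
i=64 'a': node 9→9 (via fail)
i=65 'b': node 9→10  emit P3@[64:65]

Matches: [[2,4],[3,4],[4,6],[6,3],[8,4],[10,4],[11,4],[12,1],[12,6],[13,4],[15,4],[16,4],[17,1],[17,6],[19,4],[21,4],[21,5],[25,4],[27,4],[27,5],[29,2],[30,4],[32,4],[33,4],[34,1],[34,6],[39,3],[40,0],[41,2],[42,3],[44,4],[46,3],[47,0],[48,4],[50,4],[52,4],[53,4],[54,1],[54,6],[55,3],[56,0],[57,2],[58,3],[59,0],[60,0],[65,3]]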